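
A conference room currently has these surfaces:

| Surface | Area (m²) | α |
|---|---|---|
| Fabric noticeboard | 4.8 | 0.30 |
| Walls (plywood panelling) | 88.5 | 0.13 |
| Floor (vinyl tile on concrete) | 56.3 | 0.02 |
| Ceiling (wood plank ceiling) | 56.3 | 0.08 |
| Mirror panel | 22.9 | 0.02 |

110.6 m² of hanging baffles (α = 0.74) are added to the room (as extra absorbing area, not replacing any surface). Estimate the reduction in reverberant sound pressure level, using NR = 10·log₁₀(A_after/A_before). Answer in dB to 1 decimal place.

7.2 dB

A_before = Σ Sᵢαᵢ = 4.8*0.30 + 88.5*0.13 + 56.3*0.02 + 56.3*0.08 + 22.9*0.02 = 19.033 sabins.
Treatment contributes 110.6·0.74 = 81.844 sabins.
A_after = 19.033 + 81.844 = 100.877 sabins.
NR = 10·log₁₀(100.877/19.033) = 7.2 dB.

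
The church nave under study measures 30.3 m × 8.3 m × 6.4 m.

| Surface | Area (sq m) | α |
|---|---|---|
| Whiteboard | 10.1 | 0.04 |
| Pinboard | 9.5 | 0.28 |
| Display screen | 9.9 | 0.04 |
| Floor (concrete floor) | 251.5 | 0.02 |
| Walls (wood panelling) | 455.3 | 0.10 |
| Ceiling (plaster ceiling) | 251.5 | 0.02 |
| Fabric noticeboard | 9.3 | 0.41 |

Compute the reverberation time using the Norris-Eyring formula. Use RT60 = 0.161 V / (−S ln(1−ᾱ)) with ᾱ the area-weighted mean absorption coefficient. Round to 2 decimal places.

Total surface area S = 10.1 + 9.5 + 9.9 + 251.5 + 455.3 + 251.5 + 9.3 = 997.1 sq m.
Absorption A = 10.1·0.04 + 9.5·0.28 + 9.9·0.04 + 251.5·0.02 + 455.3·0.10 + 251.5·0.02 + 9.3·0.41 = 62.863 sabins.
Mean coefficient ᾱ = A/S = 0.0630.
Eyring denominator: −S ln(1−ᾱ) = 64.883.
V = 30.3 × 8.3 × 6.4 = 1609.536 m³.
RT60 = 0.161 × 1609.536 / 64.883 = 3.99 s.

3.99 seconds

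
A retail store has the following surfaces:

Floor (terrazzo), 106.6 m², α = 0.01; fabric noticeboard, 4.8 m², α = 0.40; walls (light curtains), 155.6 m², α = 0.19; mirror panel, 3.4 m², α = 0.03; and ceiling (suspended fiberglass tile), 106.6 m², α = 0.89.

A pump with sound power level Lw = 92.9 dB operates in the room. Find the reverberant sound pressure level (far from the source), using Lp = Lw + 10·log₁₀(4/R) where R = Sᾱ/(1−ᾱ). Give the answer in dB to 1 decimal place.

76.1 dB

Σ(Sᵢαᵢ) = 106.6×0.01 + 4.8×0.40 + 155.6×0.19 + 3.4×0.03 + 106.6×0.89 = 127.526; total area S = 377.0 m².
ᾱ = 127.526/377.0 = 0.3383; R = Sᾱ/(1−ᾱ) = 127.526/(1−0.3383) = 192.725 m².
Lp = Lw + 10 log₁₀(4/R) = 92.9 -16.83 = 76.1 dB.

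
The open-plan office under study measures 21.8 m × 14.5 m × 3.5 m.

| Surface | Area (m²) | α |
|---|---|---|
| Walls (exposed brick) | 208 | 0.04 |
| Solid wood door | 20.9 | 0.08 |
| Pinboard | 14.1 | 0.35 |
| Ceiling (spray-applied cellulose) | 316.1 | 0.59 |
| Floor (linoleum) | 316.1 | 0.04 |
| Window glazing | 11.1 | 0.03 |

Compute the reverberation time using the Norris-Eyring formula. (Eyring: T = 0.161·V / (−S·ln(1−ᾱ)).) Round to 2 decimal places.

S = Σ Sᵢ = 886.3 m².
Absorption A = 208×0.04 + 20.9×0.08 + 14.1×0.35 + 316.1×0.59 + 316.1×0.04 + 11.1×0.03 = 214.403 sabins.
ᾱ = 214.403 / 886.3 = 0.2419.
Eyring denominator: −S ln(1−ᾱ) = 245.452.
V = 21.8 × 14.5 × 3.5 = 1106.35 m³.
RT60 = 0.161 × 1106.35 / 245.452 = 0.73 s.

0.73 s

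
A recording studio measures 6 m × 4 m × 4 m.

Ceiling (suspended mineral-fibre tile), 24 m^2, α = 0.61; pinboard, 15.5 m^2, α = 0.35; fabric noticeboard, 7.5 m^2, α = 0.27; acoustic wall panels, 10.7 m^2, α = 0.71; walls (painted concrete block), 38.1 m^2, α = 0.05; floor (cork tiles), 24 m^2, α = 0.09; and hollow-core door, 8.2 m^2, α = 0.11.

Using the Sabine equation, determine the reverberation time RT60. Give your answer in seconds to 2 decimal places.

Equivalent absorption area: A = 24×0.61 + 15.5×0.35 + 7.5×0.27 + 10.7×0.71 + 38.1×0.05 + 24×0.09 + 8.2×0.11 = 34.654 m^2.
V = 6·4·4 = 96 m³.
RT60 = 0.161 · V / A = 0.161 × 96 / 34.654 = 0.45 s.

0.45 sec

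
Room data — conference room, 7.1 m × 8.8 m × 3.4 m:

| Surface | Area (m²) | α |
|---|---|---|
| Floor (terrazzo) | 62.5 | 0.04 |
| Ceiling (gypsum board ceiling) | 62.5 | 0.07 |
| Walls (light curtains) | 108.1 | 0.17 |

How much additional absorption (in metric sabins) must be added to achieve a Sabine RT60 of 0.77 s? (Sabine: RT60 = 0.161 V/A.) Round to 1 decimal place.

19.2 sabins

A₁ = Σ Sᵢαᵢ = 62.5*0.04 + 62.5*0.07 + 108.1*0.17 = 25.252 sabins.
V = 212.432 m³. Required absorption A₂ = 0.161 × 212.432 / 0.77 = 44.418 sabins.
Additional absorption ΔA = 44.418 − 25.252 = 19.2 sabins.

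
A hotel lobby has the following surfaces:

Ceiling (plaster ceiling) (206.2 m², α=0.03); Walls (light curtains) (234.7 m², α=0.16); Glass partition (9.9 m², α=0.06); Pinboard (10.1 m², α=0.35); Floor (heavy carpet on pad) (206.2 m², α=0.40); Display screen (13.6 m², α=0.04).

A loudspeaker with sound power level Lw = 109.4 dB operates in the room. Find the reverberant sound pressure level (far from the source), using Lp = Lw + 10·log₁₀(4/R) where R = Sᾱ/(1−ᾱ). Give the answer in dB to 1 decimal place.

A = 130.891 sabins; S = 680.7 m².
ᾱ = 0.1923, so room constant R = A/(1−ᾱ) = 162.054 m².
Lp = Lw + 10 log₁₀(4/R) = 109.4 -16.08 = 93.3 dB.

93.3 dB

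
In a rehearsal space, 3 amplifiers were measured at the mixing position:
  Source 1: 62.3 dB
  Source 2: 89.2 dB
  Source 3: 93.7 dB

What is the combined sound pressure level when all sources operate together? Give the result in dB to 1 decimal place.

95.0 dB

Converting to relative power and adding: 10^(62.3/10) + 10^(89.2/10) + 10^(93.7/10) = 3.178e+09.
Combined level = 10 log₁₀(3.178e+09) = 95.0 dB.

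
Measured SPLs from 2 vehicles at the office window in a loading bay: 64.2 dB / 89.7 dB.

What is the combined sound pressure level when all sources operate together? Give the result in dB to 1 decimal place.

89.7 dB

Converting to relative power and adding: 10^(64.2/10) + 10^(89.7/10) = 9.359e+08.
Combined level = 10 log₁₀(9.359e+08) = 89.7 dB.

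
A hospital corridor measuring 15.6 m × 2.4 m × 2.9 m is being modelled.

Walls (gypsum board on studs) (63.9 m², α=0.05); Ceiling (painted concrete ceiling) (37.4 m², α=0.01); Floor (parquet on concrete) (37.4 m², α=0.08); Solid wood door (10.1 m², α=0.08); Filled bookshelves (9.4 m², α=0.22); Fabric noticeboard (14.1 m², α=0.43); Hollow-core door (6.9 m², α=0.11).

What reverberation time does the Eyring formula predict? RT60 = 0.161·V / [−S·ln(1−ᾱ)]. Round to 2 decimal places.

S = Σ Sᵢ = 179.2 m².
Σ(Sᵢαᵢ) = 63.9·0.05 + 37.4·0.01 + 37.4·0.08 + 10.1·0.08 + 9.4·0.22 + 14.1·0.43 + 6.9·0.11 = 16.259.
Mean coefficient ᾱ = A/S = 0.0907.
Eyring denominator: −S ln(1−ᾱ) = 17.038.
V = 15.6 × 2.4 × 2.9 = 108.576 m³.
RT60 = 0.161 × 108.576 / 17.038 = 1.03 s.

1.03 s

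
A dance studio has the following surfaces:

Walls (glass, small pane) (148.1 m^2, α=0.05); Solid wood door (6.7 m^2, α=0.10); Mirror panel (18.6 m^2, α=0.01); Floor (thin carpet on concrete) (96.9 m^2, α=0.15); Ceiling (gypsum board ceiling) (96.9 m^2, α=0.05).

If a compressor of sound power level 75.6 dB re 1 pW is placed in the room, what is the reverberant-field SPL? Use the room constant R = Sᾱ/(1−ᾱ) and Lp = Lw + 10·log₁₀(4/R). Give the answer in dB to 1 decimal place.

A = 27.641 sabins; S = 367.2 m^2.
ᾱ = 27.641/367.2 = 0.0753; R = Sᾱ/(1−ᾱ) = 27.641/(1−0.0753) = 29.892 m^2.
Lp = Lw + 10 log₁₀(4/R) = 75.6 -8.73 = 66.9 dB.

66.9 dB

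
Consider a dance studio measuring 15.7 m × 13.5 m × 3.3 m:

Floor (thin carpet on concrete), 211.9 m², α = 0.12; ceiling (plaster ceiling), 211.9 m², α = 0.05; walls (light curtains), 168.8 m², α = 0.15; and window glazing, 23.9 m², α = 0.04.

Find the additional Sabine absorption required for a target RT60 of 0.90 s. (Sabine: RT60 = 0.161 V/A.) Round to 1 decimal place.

Equivalent absorption area: A₁ = 211.9*0.12 + 211.9*0.05 + 168.8*0.15 + 23.9*0.04 = 62.299 m².
V = 699.435 m³. Required absorption A₂ = 0.161 × 699.435 / 0.90 = 125.121 sabins.
Additional absorption ΔA = 125.121 − 62.299 = 62.8 sabins.

62.8 sabins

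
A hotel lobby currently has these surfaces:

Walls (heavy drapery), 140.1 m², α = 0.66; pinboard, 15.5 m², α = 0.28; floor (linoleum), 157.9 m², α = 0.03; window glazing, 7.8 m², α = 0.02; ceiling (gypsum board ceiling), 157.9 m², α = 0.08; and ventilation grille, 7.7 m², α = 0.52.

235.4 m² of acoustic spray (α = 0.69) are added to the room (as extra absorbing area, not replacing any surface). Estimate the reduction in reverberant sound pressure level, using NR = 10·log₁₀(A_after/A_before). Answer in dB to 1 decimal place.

Total absorption A_before = 140.1×0.66 + 15.5×0.28 + 157.9×0.03 + 7.8×0.02 + 157.9×0.08 + 7.7×0.52
  = 92.466 + 4.340 + 4.737 + 0.156 + 12.632 + 4.004 = 118.335 m² sabins.
Treatment contributes 235.4·0.69 = 162.426 sabins.
New total A_after = 280.761 sabins.
NR = 10·log₁₀(280.761/118.335) = 3.8 dB.

3.8 dB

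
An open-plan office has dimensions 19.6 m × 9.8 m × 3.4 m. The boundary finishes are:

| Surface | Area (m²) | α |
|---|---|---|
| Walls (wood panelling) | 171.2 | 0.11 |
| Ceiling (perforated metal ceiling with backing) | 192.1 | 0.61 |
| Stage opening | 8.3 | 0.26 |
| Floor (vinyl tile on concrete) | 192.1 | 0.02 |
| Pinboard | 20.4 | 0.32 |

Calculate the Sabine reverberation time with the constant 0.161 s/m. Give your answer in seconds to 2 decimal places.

0.71 sec

Summing Sᵢαᵢ: 18.832 + 117.181 + 2.158 + 3.842 + 6.528 → A = 148.541 sabins.
Room volume: 653.072 m³.
T = 0.161 V/A = 0.161·653.072/148.541 = 0.71 s.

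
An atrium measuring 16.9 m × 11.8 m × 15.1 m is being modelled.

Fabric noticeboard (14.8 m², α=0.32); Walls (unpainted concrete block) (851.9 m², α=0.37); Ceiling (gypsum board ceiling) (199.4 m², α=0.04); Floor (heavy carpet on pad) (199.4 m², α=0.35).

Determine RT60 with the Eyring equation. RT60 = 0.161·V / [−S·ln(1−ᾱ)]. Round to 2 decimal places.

1.02 s

S = Σ Sᵢ = 1265.5 m².
Σ(Sᵢαᵢ) = 14.8·0.32 + 851.9·0.37 + 199.4·0.04 + 199.4·0.35 = 397.705.
Mean coefficient ᾱ = A/S = 0.3143.
Eyring denominator: −S ln(1−ᾱ) = 477.492.
V = 16.9 × 11.8 × 15.1 = 3011.242 m³.
RT60 = 0.161 × 3011.242 / 477.492 = 1.02 s.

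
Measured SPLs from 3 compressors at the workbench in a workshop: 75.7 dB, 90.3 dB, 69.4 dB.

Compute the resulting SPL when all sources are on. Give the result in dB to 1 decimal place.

Σ 10^(Lᵢ/10) = 1.117e+09.
Combined level = 10 log₁₀(1.117e+09) = 90.5 dB.

90.5 dB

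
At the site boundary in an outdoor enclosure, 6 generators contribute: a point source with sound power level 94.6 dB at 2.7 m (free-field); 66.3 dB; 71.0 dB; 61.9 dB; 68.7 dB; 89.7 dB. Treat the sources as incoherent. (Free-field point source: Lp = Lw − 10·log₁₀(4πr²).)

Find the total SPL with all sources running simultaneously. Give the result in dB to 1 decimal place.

Source at 2.7 m: Lp = 94.6 − 10·log₁₀(4π·2.7²) = 94.6 − 10·log₁₀(91.609) = 75.0 dB.
Σ 10^(Lᵢ/10) = 9.907e+08.
L_total = 10·log₁₀(9.907e+08) = 90.0 dB.

90.0 dB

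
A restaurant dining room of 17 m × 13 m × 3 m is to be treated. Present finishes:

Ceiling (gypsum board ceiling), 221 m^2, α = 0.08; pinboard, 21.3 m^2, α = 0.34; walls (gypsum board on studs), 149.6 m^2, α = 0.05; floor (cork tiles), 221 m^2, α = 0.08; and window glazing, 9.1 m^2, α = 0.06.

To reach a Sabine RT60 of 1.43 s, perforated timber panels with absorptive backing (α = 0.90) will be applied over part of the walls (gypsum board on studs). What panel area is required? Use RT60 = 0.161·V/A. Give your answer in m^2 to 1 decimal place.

28.3

Summing Sᵢαᵢ: 17.680 + 7.242 + 7.480 + 17.680 + 0.546 → A₁ = 50.628 sabins.
V = 663 m³. Target absorption A₂ = 0.161 × 663 / 1.43 = 74.645 sabins.
Absorption to add: 74.645 − 50.628 = 24.017 sabins.
Net gain per m^2: Δα = 0.90 − 0.05 = 0.85.
Panel area = 24.017 / 0.85 = 28.3 m^2.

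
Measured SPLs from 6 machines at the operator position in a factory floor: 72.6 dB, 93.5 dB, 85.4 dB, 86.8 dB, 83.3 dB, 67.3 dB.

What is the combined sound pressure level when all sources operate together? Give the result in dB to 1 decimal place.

95.2 dB

Sum in the linear (power) domain: Σ 10^(Lᵢ/10) = 10^(72.6/10) + 10^(93.5/10) + 10^(85.4/10) + 10^(86.8/10) + 10^(83.3/10) + 10^(67.3/10) = 3.301e+09.
Back to dB: 10·log₁₀ Σ = 95.2 dB.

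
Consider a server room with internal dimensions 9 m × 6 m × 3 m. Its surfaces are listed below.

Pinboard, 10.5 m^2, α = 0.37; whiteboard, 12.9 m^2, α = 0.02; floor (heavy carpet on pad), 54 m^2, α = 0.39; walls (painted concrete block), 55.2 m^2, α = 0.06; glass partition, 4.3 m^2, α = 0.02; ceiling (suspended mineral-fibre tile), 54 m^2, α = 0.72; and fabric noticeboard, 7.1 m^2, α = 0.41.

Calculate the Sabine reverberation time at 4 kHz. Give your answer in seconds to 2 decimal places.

0.37 seconds

Total absorption A = 10.5×0.37 + 12.9×0.02 + 54×0.39 + 55.2×0.06 + 4.3×0.02 + 54×0.72 + 7.1×0.41
  = 3.885 + 0.258 + 21.060 + 3.312 + 0.086 + 38.880 + 2.911 = 70.392 m^2 sabins.
Room volume: 162 m³.
T = 0.161 V/A = 0.161·162/70.392 = 0.37 s.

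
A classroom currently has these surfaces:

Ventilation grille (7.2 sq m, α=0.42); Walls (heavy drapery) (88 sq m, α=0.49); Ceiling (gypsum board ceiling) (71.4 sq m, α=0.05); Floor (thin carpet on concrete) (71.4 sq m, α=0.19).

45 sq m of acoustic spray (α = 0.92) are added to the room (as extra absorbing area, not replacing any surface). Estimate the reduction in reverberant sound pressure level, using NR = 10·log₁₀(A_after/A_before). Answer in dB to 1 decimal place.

2.2 dB

Equivalent absorption area: A_before = 7.2*0.42 + 88*0.49 + 71.4*0.05 + 71.4*0.19 = 63.280 sq m.
Added absorption = 45 × 0.92 = 41.400 sabins.
A_after = 63.280 + 41.400 = 104.680 sabins.
NR = 10·log₁₀(104.680/63.280) = 2.2 dB.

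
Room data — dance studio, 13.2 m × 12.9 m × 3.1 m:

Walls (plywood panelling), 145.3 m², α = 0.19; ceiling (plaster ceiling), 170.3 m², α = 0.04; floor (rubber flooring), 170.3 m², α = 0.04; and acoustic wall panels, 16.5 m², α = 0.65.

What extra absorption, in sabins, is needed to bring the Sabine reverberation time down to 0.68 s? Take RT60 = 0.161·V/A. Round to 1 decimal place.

73.0 sabins

Equivalent absorption area: A₁ = 145.3*0.19 + 170.3*0.04 + 170.3*0.04 + 16.5*0.65 = 51.956 m².
Target A₂ = 0.161·527.868/0.68 = 124.981 sabins (V = 527.868 m³).
Shortfall: 124.981 − 51.956 = 73.0 sabins.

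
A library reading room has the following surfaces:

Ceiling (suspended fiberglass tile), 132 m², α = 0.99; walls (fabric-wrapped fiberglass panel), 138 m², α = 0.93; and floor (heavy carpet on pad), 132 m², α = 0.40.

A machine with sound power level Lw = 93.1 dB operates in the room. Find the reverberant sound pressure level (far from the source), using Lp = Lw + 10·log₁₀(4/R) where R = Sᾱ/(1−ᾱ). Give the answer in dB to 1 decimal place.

67.7 dB

Σ(Sᵢαᵢ) = 132·0.99 + 138·0.93 + 132·0.40 = 311.820; total area S = 402.0 m².
ᾱ = 311.820/402.0 = 0.7757; R = Sᾱ/(1−ᾱ) = 311.820/(1−0.7757) = 1390.192 m².
Lp = Lw + 10 log₁₀(4/R) = 93.1 -25.41 = 67.7 dB.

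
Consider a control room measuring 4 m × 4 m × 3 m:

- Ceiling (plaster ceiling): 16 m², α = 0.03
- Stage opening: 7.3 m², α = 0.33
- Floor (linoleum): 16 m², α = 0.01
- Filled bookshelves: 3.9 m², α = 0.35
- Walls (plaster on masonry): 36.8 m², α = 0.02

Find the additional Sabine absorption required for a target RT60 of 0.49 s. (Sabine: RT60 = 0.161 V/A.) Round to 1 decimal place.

A₁ = Σ Sᵢαᵢ = 16×0.03 + 7.3×0.33 + 16×0.01 + 3.9×0.35 + 36.8×0.02 = 5.150 sabins.
V = 48 m³. Required absorption A₂ = 0.161 × 48 / 0.49 = 15.771 sabins.
Additional absorption ΔA = 15.771 − 5.150 = 10.6 sabins.

10.6 sabins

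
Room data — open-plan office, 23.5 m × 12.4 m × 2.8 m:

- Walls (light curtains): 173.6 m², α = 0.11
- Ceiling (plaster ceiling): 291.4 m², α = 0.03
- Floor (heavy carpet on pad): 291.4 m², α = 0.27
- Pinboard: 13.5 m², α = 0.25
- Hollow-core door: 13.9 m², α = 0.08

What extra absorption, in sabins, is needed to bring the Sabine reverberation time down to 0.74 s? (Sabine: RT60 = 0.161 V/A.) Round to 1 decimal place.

66.5 sabins

Equivalent absorption area: A₁ = 173.6×0.11 + 291.4×0.03 + 291.4×0.27 + 13.5×0.25 + 13.9×0.08 = 111.003 m².
V = 815.92 m³. Required absorption A₂ = 0.161 × 815.92 / 0.74 = 177.518 sabins.
ΔA = A₂ − A₁ = 177.518 − 111.003 = 66.5 sabins.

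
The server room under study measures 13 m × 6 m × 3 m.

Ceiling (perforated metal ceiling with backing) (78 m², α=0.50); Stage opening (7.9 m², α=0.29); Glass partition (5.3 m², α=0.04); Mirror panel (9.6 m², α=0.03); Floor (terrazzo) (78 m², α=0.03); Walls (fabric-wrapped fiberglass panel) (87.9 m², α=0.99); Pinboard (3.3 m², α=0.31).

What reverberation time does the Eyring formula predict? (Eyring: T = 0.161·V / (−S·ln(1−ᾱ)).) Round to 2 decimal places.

Total surface area S = 78 + 7.9 + 5.3 + 9.6 + 78 + 87.9 + 3.3 = 270.0 m².
Σ(Sᵢαᵢ) = 78×0.50 + 7.9×0.29 + 5.3×0.04 + 9.6×0.03 + 78×0.03 + 87.9×0.99 + 3.3×0.31 = 132.175.
ᾱ = 132.175 / 270.0 = 0.4895.
−S·ln(1−ᾱ) = −270.0 × ln(1 − 0.4895) = 181.538.
V = 13 × 6 × 3 = 234 m³.
RT60 = 0.161 × 234 / 181.538 = 0.21 s.

0.21 s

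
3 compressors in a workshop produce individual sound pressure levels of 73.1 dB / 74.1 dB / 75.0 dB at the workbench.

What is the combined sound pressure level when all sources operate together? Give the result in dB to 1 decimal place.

Converting to relative power and adding: 10^(73.1/10) + 10^(74.1/10) + 10^(75.0/10) = 7.774e+07.
Back to dB: 10·log₁₀ Σ = 78.9 dB.

78.9 dB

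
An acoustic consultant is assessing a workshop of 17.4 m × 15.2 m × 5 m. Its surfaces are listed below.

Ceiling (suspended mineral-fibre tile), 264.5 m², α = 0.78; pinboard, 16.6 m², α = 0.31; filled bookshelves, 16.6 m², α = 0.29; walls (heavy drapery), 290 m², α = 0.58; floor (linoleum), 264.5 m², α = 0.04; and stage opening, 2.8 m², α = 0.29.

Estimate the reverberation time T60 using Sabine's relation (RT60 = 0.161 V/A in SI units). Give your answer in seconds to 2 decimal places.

A = Σ Sᵢαᵢ = 264.5·0.78 + 16.6·0.31 + 16.6·0.29 + 290·0.58 + 264.5·0.04 + 2.8·0.29 = 395.862 sabins.
Room volume: 1322.4 m³.
Sabine: RT60 = 0.161 × 1322.4 / 395.862 = 0.54 s.

0.54 sec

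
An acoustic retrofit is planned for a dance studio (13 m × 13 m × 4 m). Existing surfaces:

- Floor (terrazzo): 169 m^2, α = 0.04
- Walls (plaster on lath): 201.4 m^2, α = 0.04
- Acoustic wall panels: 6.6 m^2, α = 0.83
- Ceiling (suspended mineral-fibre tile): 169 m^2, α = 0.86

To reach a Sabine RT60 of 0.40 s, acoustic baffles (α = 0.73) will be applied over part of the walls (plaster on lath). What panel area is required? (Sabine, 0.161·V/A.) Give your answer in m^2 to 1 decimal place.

154.3

Total absorption A₁ = 169×0.04 + 201.4×0.04 + 6.6×0.83 + 169×0.86
  = 6.760 + 8.056 + 5.478 + 145.340 = 165.634 m^2 sabins.
V = 676 m³. Target absorption A₂ = 0.161 × 676 / 0.40 = 272.090 sabins.
Absorption to add: 272.090 − 165.634 = 106.456 sabins.
Net gain per m^2: Δα = 0.73 − 0.04 = 0.69.
Panel area = 106.456 / 0.69 = 154.3 m^2.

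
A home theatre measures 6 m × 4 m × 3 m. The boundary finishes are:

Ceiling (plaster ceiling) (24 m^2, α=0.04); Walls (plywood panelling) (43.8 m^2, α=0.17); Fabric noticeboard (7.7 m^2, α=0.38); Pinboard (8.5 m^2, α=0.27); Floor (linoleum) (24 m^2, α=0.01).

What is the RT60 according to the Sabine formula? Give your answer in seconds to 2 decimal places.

0.84 sec

Equivalent absorption area: A = 24×0.04 + 43.8×0.17 + 7.7×0.38 + 8.5×0.27 + 24×0.01 = 13.867 m^2.
Volume V = 6 × 4 × 3 = 72 m³.
T = 0.161 V/A = 0.161·72/13.867 = 0.84 s.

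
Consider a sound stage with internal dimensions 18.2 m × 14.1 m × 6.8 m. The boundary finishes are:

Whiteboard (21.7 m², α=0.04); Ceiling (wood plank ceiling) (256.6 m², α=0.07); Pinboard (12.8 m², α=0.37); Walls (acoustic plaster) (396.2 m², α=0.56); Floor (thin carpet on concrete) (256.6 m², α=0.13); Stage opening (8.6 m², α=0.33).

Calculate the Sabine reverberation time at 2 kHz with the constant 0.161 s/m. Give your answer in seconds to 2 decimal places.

1.00 seconds

Equivalent absorption area: A = 21.7*0.04 + 256.6*0.07 + 12.8*0.37 + 396.2*0.56 + 256.6*0.13 + 8.6*0.33 = 281.634 m².
Volume V = 18.2 × 14.1 × 6.8 = 1745.016 m³.
T = 0.161 V/A = 0.161·1745.016/281.634 = 1.00 s.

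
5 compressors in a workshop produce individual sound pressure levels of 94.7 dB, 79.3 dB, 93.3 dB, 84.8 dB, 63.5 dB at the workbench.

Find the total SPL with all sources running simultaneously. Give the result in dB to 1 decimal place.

Converting to relative power and adding: 10^(94.7/10) + 10^(79.3/10) + 10^(93.3/10) + 10^(84.8/10) + 10^(63.5/10) = 5.479e+09.
L_total = 10·log₁₀(5.479e+09) = 97.4 dB.

97.4 dB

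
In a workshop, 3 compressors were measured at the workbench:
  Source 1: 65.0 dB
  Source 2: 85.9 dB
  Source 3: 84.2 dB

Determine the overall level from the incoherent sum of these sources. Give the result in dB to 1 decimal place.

Converting to relative power and adding: 10^(65.0/10) + 10^(85.9/10) + 10^(84.2/10) = 6.552e+08.
L_total = 10·log₁₀(6.552e+08) = 88.2 dB.

88.2 dB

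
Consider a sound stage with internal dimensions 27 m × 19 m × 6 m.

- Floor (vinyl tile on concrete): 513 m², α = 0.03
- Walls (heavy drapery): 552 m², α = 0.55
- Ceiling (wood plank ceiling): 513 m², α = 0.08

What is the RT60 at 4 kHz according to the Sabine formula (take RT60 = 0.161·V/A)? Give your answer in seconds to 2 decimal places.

1.38 s

A = Σ Sᵢαᵢ = 513×0.03 + 552×0.55 + 513×0.08 = 360.030 sabins.
V = 27·19·6 = 3078 m³.
T = 0.161 V/A = 0.161·3078/360.030 = 1.38 s.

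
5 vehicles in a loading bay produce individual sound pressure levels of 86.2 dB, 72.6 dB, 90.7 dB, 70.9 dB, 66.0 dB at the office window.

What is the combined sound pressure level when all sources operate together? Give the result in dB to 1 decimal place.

92.1 dB

Σ 10^(Lᵢ/10) = 1.626e+09.
Combined level = 10 log₁₀(1.626e+09) = 92.1 dB.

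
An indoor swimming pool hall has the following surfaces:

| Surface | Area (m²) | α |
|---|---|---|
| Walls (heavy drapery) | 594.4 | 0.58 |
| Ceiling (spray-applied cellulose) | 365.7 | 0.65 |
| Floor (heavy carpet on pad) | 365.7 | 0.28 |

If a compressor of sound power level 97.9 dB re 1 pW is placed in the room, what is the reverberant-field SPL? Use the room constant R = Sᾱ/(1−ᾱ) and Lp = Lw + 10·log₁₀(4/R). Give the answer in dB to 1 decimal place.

72.4 dB

Σ(Sᵢαᵢ) = 594.4×0.58 + 365.7×0.65 + 365.7×0.28 = 684.853; total area S = 1325.8 m².
ᾱ = 0.5166, so room constant R = A/(1−ᾱ) = 1416.742 m².
Lp = Lw + 10 log₁₀(4/R) = 97.9 -25.49 = 72.4 dB.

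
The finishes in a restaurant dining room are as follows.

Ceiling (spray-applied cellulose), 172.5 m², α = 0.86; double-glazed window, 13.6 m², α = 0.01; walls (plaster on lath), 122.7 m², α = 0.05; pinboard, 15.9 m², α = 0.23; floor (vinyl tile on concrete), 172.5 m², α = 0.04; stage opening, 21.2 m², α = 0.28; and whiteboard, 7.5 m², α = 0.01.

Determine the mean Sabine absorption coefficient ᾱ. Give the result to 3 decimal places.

0.326

Total surface area S = 525.9 m².
A = 172.5×0.86 + 13.6×0.01 + 122.7×0.05 + 15.9×0.23 + 172.5×0.04 + 21.2×0.28 + 7.5×0.01 = 171.189 sabins.
ᾱ = 171.189 / 525.9 = 0.326.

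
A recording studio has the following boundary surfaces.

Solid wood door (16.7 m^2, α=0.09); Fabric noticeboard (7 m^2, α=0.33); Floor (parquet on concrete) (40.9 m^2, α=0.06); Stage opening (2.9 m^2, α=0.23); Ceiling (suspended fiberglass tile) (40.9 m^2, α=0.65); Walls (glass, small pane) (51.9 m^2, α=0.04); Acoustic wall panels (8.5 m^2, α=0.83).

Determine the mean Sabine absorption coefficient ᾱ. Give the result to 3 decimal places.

0.253

Total surface area S = 168.8 m^2.
Weighted sum Σ Sα = 42.650.
ᾱ = 42.650 / 168.8 = 0.253.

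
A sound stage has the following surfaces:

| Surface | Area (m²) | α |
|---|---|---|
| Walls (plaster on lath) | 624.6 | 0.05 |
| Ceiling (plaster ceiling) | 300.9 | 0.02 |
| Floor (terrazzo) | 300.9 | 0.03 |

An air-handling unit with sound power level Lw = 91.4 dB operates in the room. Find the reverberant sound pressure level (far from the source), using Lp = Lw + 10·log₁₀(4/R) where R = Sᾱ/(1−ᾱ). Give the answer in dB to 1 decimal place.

A = 46.275 sabins; S = 1226.4 m².
ᾱ = 46.275/1226.4 = 0.0377; R = Sᾱ/(1−ᾱ) = 46.275/(1−0.0377) = 48.088 m².
Lp = 91.4 + 10·log₁₀(4/48.088) = 91.4 + (-10.80) = 80.6 dB.

80.6 dB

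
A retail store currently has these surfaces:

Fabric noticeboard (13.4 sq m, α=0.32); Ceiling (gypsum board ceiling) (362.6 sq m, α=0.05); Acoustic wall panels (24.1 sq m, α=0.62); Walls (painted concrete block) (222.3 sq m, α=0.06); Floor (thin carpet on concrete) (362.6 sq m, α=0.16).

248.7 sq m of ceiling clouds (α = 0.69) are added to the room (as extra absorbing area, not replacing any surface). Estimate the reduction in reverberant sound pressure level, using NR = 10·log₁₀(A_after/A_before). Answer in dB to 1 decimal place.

Equivalent absorption area: A_before = 13.4*0.32 + 362.6*0.05 + 24.1*0.62 + 222.3*0.06 + 362.6*0.16 = 108.714 sq m.
Added absorption = 248.7 × 0.69 = 171.603 sabins.
New total A_after = 280.317 sabins.
NR = 10·log₁₀(280.317/108.714) = 4.1 dB.

4.1 dB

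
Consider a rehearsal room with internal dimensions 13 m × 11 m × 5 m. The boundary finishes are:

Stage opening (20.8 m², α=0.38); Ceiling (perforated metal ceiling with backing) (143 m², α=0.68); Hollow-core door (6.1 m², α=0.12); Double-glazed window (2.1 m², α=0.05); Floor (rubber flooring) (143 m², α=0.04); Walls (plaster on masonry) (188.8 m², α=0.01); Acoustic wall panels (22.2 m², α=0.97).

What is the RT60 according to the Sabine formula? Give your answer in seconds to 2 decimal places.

0.85 s

Total absorption A = 20.8×0.38 + 143×0.68 + 6.1×0.12 + 2.1×0.05 + 143×0.04 + 188.8×0.01 + 22.2×0.97
  = 7.904 + 97.240 + 0.732 + 0.105 + 5.720 + 1.888 + 21.534 = 135.123 m² sabins.
Room volume: 715 m³.
RT60 = 0.161 · V / A = 0.161 × 715 / 135.123 = 0.85 s.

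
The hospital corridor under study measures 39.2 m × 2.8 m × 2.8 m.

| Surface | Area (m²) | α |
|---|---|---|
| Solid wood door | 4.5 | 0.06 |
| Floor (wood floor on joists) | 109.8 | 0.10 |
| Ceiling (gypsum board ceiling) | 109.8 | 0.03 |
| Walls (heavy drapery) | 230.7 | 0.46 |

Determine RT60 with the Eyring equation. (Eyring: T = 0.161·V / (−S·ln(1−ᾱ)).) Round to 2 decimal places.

0.35 s

S = Σ Sᵢ = 454.8 m².
Absorption A = 4.5×0.06 + 109.8×0.10 + 109.8×0.03 + 230.7×0.46 = 120.666 sabins.
Mean coefficient ᾱ = A/S = 0.2653.
−S·ln(1−ᾱ) = −454.8 × ln(1 − 0.2653) = 140.212.
V = 39.2 × 2.8 × 2.8 = 307.328 m³.
RT60 = 0.161 × 307.328 / 140.212 = 0.35 s.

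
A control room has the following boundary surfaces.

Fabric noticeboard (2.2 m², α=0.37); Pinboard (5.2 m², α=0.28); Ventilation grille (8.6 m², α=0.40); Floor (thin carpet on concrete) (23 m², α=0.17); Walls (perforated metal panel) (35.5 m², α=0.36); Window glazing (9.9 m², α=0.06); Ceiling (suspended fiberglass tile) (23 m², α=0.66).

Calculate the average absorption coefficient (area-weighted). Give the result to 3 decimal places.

0.355

S = Σ Sᵢ = 2.2 + 5.2 + 8.6 + 23 + 35.5 + 9.9 + 23 = 107.4 m².
Weighted sum Σ Sα = 38.174.
ᾱ = A/S = 0.355.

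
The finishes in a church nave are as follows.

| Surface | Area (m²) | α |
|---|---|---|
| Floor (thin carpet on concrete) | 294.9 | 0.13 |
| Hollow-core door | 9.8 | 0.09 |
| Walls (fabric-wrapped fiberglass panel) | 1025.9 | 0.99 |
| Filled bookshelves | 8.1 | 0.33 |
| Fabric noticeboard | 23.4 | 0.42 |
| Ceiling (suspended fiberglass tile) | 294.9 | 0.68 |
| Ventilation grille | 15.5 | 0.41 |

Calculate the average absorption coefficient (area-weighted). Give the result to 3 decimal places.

Total surface area S = 1672.5 m².
A = 294.9*0.13 + 9.8*0.09 + 1025.9*0.99 + 8.1*0.33 + 23.4*0.42 + 294.9*0.68 + 15.5*0.41 = 1274.248 sabins.
ᾱ = 1274.248 / 1672.5 = 0.762.

0.762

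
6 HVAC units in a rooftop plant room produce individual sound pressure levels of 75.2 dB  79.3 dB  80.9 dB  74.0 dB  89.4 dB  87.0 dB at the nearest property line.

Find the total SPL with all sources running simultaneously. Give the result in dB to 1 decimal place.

Sum in the linear (power) domain: Σ 10^(Lᵢ/10) = 10^(75.2/10) + 10^(79.3/10) + 10^(80.9/10) + 10^(74.0/10) + 10^(89.4/10) + 10^(87.0/10) = 1.639e+09.
Combined level = 10 log₁₀(1.639e+09) = 92.1 dB.

92.1 dB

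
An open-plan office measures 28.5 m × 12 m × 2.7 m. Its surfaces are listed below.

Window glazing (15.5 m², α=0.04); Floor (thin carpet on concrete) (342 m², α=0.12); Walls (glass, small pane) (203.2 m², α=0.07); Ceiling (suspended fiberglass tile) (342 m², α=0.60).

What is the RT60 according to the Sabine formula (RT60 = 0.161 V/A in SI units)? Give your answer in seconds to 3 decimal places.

0.569 s

Summing Sᵢαᵢ: 0.620 + 41.040 + 14.224 + 205.200 → A = 261.084 sabins.
V = 28.5·12·2.7 = 923.4 m³.
RT60 = 0.161 · V / A = 0.161 × 923.4 / 261.084 = 0.569 s.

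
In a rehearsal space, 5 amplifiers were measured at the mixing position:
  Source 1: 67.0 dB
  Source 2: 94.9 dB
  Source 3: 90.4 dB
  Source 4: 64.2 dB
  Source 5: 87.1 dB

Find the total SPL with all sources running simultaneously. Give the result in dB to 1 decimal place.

Σ 10^(Lᵢ/10) = 4.707e+09.
L_total = 10·log₁₀(4.707e+09) = 96.7 dB.

96.7 dB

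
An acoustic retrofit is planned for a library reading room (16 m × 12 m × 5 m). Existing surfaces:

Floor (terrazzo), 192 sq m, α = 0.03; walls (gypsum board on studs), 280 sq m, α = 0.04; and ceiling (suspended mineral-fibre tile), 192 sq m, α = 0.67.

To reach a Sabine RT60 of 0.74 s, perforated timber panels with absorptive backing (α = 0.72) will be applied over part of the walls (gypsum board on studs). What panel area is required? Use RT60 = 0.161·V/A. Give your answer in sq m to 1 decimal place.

Summing Sᵢαᵢ: 5.760 + 11.200 + 128.640 → A₁ = 145.600 sabins.
V = 960 m³. Target absorption A₂ = 0.161 × 960 / 0.74 = 208.865 sabins.
Absorption to add: 208.865 − 145.600 = 63.265 sabins.
Each sq m of panel replacing the walls (gypsum board on studs) adds (0.72 − 0.04) = 0.68 sabins.
Area = ΔA/Δα = 63.265/0.68 = 93.0 sq m.

93.0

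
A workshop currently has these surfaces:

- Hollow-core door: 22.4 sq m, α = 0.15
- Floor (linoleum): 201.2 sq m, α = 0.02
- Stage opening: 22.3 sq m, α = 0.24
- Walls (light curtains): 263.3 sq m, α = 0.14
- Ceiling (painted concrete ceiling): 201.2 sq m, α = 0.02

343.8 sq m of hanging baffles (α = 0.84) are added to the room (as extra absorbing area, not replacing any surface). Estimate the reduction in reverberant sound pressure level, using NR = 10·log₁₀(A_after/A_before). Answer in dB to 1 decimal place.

Equivalent absorption area: A_before = 22.4×0.15 + 201.2×0.02 + 22.3×0.24 + 263.3×0.14 + 201.2×0.02 = 53.622 sq m.
Treatment contributes 343.8·0.84 = 288.792 sabins.
New total A_after = 342.414 sabins.
Reduction = 10 log₁₀(A_after/A_before) = 10 log₁₀(6.3857) = 8.1 dB.

8.1 dB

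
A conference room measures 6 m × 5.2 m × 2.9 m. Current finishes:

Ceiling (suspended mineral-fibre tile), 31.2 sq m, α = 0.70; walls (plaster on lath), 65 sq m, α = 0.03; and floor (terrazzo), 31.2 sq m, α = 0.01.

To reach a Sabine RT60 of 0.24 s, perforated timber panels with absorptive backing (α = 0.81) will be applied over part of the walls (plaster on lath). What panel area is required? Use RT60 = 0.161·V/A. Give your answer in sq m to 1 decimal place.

Equivalent absorption area: A₁ = 31.2×0.70 + 65×0.03 + 31.2×0.01 = 24.102 sq m.
V = 90.48 m³. Target absorption A₂ = 0.161 × 90.48 / 0.24 = 60.697 sabins.
ΔA needed = 60.697 − 24.102 = 36.595 sabins.
Each sq m of panel replacing the walls (plaster on lath) adds (0.81 − 0.03) = 0.78 sabins.
Panel area = 36.595 / 0.78 = 46.9 sq m.

46.9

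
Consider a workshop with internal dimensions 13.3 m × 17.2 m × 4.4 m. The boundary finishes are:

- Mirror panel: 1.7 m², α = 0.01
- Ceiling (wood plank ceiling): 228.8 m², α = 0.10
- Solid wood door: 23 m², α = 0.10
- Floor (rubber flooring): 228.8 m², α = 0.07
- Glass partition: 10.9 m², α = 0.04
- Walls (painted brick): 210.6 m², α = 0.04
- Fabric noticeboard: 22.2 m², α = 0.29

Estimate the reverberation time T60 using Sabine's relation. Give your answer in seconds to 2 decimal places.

Summing Sᵢαᵢ: 0.017 + 22.880 + 2.300 + 16.016 + 0.436 + 8.424 + 6.438 → A = 56.511 sabins.
V = 13.3·17.2·4.4 = 1006.544 m³.
RT60 = 0.161 · V / A = 0.161 × 1006.544 / 56.511 = 2.87 s.

2.87 s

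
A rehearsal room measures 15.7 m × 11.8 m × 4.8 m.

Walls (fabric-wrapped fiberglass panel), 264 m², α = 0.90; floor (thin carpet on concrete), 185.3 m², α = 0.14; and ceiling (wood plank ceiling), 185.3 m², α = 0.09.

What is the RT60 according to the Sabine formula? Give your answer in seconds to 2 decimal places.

Summing Sᵢαᵢ: 237.600 + 25.942 + 16.677 → A = 280.219 sabins.
V = 15.7·11.8·4.8 = 889.248 m³.
RT60 = 0.161 · V / A = 0.161 × 889.248 / 280.219 = 0.51 s.

0.51 sec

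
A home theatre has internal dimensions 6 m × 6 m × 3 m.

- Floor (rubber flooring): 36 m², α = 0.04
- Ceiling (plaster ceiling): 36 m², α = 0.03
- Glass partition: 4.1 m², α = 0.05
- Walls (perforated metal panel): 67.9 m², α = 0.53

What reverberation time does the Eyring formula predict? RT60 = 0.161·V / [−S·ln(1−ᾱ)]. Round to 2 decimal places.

0.39 sec

S = Σ Sᵢ = 144.0 m².
Σ(Sᵢαᵢ) = 36×0.04 + 36×0.03 + 4.1×0.05 + 67.9×0.53 = 38.712.
ᾱ = 38.712 / 144.0 = 0.2688.
−S·ln(1−ᾱ) = −144.0 × ln(1 − 0.2688) = 45.082.
V = 6 × 6 × 3 = 108 m³.
T = 0.161·V/[−S·ln(1−ᾱ)] = 0.161·108/45.082 = 0.39 s.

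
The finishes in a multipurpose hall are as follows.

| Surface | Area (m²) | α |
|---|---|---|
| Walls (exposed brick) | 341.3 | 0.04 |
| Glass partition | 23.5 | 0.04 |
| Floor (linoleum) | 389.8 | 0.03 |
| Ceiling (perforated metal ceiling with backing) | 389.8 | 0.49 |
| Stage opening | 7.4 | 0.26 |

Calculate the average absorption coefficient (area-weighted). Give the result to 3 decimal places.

0.190

Total surface area S = 1151.8 m².
A = 341.3*0.04 + 23.5*0.04 + 389.8*0.03 + 389.8*0.49 + 7.4*0.26 = 219.212 sabins.
ᾱ = A/S = 0.190.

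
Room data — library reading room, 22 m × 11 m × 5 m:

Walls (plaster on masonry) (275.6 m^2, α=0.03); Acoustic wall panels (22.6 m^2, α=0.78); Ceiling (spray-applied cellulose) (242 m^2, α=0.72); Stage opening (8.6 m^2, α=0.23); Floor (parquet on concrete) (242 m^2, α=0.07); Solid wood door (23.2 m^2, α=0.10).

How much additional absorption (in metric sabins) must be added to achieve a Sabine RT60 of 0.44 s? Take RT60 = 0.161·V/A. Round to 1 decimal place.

Total absorption A₁ = 275.6×0.03 + 22.6×0.78 + 242×0.72 + 8.6×0.23 + 242×0.07 + 23.2×0.10
  = 8.268 + 17.628 + 174.240 + 1.978 + 16.940 + 2.320 = 221.374 m^2 sabins.
V = 1210 m³. Required absorption A₂ = 0.161 × 1210 / 0.44 = 442.750 sabins.
ΔA = A₂ − A₁ = 442.750 − 221.374 = 221.4 sabins.

221.4 sabins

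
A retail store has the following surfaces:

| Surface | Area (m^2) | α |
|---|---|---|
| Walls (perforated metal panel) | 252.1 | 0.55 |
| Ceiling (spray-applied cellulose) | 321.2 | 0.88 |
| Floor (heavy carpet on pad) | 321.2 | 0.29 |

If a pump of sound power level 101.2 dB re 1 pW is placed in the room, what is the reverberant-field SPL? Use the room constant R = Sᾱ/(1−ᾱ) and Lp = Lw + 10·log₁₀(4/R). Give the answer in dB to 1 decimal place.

A = 514.459 sabins; S = 894.5 m^2.
ᾱ = 514.459/894.5 = 0.5751; R = Sᾱ/(1−ᾱ) = 514.459/(1−0.5751) = 1210.777 m^2.
Lp = 101.2 + 10·log₁₀(4/1210.777) = 101.2 + (-24.81) = 76.4 dB.

76.4 dB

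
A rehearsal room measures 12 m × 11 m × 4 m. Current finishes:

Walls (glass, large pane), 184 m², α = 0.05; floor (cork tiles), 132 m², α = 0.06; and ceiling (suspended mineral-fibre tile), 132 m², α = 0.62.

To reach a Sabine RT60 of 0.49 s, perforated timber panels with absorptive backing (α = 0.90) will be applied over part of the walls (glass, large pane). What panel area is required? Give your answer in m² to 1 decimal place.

87.7

Equivalent absorption area: A₁ = 184*0.05 + 132*0.06 + 132*0.62 = 98.960 m².
Required A₂ = 0.161·528/0.49 = 173.486 sabins.
Absorption to add: 173.486 − 98.960 = 74.526 sabins.
Each m² of panel replacing the walls (glass, large pane) adds (0.90 − 0.05) = 0.85 sabins.
Area = ΔA/Δα = 74.526/0.85 = 87.7 m².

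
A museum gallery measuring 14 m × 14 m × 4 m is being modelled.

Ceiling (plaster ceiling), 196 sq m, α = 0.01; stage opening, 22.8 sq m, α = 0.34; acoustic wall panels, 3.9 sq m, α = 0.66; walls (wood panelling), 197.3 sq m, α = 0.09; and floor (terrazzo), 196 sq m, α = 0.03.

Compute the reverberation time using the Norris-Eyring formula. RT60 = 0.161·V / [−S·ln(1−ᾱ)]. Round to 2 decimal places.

3.41 s

Total surface area S = 196 + 22.8 + 3.9 + 197.3 + 196 = 616.0 sq m.
Absorption A = 196×0.01 + 22.8×0.34 + 3.9×0.66 + 197.3×0.09 + 196×0.03 = 35.923 sabins.
ᾱ = 35.923 / 616.0 = 0.0583.
−S·ln(1−ᾱ) = −616.0 × ln(1 − 0.0583) = 37.002.
V = 14 × 14 × 4 = 784 m³.
RT60 = 0.161 × 784 / 37.002 = 3.41 s.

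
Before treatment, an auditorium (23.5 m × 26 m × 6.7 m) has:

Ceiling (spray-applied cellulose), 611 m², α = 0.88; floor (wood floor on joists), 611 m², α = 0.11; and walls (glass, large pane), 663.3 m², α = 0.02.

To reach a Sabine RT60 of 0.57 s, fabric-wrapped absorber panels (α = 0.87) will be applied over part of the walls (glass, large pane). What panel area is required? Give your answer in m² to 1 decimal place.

A₁ = Σ Sᵢαᵢ = 611×0.88 + 611×0.11 + 663.3×0.02 = 618.156 sabins.
Required A₂ = 0.161·4093.7/0.57 = 1156.291 sabins.
ΔA needed = 1156.291 − 618.156 = 538.135 sabins.
Each m² of panel replacing the walls (glass, large pane) adds (0.87 − 0.02) = 0.85 sabins.
Area = ΔA/Δα = 538.135/0.85 = 633.1 m².

633.1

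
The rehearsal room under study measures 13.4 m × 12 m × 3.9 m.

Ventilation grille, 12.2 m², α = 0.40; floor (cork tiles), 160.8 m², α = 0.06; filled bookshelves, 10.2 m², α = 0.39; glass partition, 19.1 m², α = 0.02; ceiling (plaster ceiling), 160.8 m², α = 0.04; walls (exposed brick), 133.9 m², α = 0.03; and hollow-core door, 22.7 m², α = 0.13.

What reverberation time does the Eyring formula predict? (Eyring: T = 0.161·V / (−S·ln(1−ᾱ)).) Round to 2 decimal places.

Total surface area S = 12.2 + 160.8 + 10.2 + 19.1 + 160.8 + 133.9 + 22.7 = 519.7 m².
Absorption A = 12.2·0.40 + 160.8·0.06 + 10.2·0.39 + 19.1·0.02 + 160.8·0.04 + 133.9·0.03 + 22.7·0.13 = 32.288 sabins.
Mean coefficient ᾱ = A/S = 0.0621.
−S·ln(1−ᾱ) = −519.7 × ln(1 − 0.0621) = 33.319.
V = 13.4 × 12 × 3.9 = 627.12 m³.
RT60 = 0.161 × 627.12 / 33.319 = 3.03 s.

3.03 s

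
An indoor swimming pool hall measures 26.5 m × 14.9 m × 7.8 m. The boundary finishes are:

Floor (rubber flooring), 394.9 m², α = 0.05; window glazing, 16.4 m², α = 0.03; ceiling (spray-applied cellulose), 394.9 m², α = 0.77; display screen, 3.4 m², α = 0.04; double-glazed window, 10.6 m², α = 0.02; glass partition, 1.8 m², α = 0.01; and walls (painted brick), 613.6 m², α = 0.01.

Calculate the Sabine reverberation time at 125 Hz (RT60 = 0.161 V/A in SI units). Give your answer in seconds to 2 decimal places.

1.50 s

Equivalent absorption area: A = 394.9*0.05 + 16.4*0.03 + 394.9*0.77 + 3.4*0.04 + 10.6*0.02 + 1.8*0.01 + 613.6*0.01 = 330.812 m².
Room volume: 3079.83 m³.
RT60 = 0.161 · V / A = 0.161 × 3079.83 / 330.812 = 1.50 s.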